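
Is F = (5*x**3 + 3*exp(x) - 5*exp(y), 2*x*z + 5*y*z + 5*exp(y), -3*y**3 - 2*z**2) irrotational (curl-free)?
No, ∇×F = (-2*x - 9*y**2 - 5*y, 0, 2*z + 5*exp(y))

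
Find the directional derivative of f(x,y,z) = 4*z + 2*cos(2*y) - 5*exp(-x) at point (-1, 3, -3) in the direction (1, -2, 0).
sqrt(5)*(8*sin(6)/5 + E)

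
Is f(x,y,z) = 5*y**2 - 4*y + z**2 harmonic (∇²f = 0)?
No, ∇²f = 12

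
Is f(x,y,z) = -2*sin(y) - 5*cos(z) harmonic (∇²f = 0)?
No, ∇²f = 2*sin(y) + 5*cos(z)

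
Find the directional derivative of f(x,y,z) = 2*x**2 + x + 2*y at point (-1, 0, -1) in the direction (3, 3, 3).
-sqrt(3)/3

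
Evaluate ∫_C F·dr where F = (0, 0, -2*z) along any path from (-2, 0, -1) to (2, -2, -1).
0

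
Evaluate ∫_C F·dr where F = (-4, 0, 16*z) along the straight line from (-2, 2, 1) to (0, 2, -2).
16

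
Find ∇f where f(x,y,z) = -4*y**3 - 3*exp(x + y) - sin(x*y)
(-y*cos(x*y) - 3*exp(x + y), -x*cos(x*y) - 12*y**2 - 3*exp(x + y), 0)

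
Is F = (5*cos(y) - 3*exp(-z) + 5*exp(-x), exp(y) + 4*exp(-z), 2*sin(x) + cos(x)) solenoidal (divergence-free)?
No, ∇·F = exp(y) - 5*exp(-x)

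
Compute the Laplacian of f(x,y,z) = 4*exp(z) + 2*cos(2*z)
4*exp(z) - 8*cos(2*z)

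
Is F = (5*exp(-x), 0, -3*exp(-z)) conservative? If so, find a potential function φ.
Yes, F is conservative. φ = 3*exp(-z) - 5*exp(-x)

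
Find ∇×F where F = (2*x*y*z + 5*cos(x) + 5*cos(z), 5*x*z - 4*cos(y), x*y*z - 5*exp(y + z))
(x*z - 5*x - 5*exp(y + z), 2*x*y - y*z - 5*sin(z), z*(5 - 2*x))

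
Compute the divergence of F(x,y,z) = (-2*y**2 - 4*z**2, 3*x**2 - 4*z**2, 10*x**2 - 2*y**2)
0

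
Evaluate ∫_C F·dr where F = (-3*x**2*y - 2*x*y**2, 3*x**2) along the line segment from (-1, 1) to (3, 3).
-114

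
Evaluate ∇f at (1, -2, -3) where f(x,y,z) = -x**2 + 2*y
(-2, 2, 0)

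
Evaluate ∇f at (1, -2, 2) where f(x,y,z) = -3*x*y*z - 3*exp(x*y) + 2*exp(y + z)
(6*exp(-2) + 12, -4 - 3*exp(-2), 8)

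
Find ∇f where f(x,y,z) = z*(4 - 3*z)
(0, 0, 4 - 6*z)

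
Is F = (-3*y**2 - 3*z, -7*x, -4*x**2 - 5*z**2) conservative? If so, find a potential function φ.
No, ∇×F = (0, 8*x - 3, 6*y - 7) ≠ 0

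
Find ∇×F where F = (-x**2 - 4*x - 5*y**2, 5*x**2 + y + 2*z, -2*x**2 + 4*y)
(2, 4*x, 10*x + 10*y)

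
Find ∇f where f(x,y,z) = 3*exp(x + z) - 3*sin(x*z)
(-3*z*cos(x*z) + 3*exp(x + z), 0, -3*x*cos(x*z) + 3*exp(x + z))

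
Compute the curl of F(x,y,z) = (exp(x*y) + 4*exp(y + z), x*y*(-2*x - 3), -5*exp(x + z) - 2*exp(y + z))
(-2*exp(y + z), 5*exp(x + z) + 4*exp(y + z), -4*x*y - x*exp(x*y) - 3*y - 4*exp(y + z))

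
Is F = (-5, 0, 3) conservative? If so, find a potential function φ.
Yes, F is conservative. φ = -5*x + 3*z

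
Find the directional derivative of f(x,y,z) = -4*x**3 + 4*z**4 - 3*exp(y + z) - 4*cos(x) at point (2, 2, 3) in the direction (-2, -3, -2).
sqrt(17)*(-768 - 8*sin(2) + 15*exp(5))/17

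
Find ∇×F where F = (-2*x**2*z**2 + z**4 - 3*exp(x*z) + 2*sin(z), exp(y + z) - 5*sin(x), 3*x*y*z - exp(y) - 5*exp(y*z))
(3*x*z - 5*z*exp(y*z) - exp(y) - exp(y + z), -4*x**2*z - 3*x*exp(x*z) - 3*y*z + 4*z**3 + 2*cos(z), -5*cos(x))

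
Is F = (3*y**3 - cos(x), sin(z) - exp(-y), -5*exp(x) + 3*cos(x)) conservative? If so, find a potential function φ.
No, ∇×F = (-cos(z), 5*exp(x) + 3*sin(x), -9*y**2) ≠ 0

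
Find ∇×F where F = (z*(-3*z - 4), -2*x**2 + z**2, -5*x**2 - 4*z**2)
(-2*z, 10*x - 6*z - 4, -4*x)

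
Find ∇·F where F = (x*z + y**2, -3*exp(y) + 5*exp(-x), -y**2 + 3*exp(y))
z - 3*exp(y)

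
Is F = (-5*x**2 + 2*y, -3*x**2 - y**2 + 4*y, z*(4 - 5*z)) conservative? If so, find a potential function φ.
No, ∇×F = (0, 0, -6*x - 2) ≠ 0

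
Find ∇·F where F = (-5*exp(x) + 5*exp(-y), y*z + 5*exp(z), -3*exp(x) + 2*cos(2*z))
z - 5*exp(x) - 4*sin(2*z)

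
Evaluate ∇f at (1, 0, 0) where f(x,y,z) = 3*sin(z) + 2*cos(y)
(0, 0, 3)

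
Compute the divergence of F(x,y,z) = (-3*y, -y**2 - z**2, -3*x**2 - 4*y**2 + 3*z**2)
-2*y + 6*z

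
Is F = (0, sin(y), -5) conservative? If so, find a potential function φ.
Yes, F is conservative. φ = -5*z - cos(y)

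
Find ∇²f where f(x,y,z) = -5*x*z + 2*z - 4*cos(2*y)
16*cos(2*y)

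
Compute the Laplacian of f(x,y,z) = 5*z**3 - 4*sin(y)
30*z + 4*sin(y)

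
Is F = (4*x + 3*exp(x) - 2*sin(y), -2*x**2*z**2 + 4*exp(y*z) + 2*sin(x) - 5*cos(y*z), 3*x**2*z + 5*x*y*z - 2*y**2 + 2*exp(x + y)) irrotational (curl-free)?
No, ∇×F = (4*x**2*z + 5*x*z - 4*y*exp(y*z) - 5*y*sin(y*z) - 4*y + 2*exp(x + y), -6*x*z - 5*y*z - 2*exp(x + y), -4*x*z**2 + 2*cos(x) + 2*cos(y))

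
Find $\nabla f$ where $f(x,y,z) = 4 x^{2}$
(8*x, 0, 0)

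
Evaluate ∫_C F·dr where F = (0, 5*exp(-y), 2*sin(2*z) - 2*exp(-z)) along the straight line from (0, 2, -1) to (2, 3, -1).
-(5 - 5*E)*exp(-3)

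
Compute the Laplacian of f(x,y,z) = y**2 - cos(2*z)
4*cos(2*z) + 2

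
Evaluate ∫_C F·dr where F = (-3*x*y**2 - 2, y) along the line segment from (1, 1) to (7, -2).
-219/2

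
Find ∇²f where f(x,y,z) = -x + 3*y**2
6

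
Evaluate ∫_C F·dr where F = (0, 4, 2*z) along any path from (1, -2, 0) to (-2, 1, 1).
13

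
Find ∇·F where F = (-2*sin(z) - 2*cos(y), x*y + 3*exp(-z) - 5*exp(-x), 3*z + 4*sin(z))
x + 4*cos(z) + 3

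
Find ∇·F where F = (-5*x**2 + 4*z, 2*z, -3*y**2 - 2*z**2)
-10*x - 4*z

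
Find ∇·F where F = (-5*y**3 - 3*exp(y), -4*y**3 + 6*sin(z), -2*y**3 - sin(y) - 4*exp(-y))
-12*y**2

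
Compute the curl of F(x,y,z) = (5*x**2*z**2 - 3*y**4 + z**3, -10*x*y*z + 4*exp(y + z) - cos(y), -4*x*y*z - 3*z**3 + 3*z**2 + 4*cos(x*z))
(10*x*y - 4*x*z - 4*exp(y + z), z*(10*x**2 + 4*y + 3*z + 4*sin(x*z)), 12*y**3 - 10*y*z)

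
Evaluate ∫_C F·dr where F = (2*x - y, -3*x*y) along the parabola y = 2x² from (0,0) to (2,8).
-2324/15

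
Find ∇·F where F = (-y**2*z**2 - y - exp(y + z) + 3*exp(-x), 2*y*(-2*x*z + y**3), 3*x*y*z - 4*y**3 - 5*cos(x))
3*x*y - 4*x*z + 8*y**3 - 3*exp(-x)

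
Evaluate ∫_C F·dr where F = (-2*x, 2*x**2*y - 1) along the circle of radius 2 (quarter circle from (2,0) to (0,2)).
10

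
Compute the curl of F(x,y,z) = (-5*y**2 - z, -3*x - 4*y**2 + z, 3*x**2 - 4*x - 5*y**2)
(-10*y - 1, 3 - 6*x, 10*y - 3)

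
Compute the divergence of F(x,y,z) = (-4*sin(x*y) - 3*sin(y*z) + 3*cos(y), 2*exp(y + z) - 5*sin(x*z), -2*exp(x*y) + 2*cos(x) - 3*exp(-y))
-4*y*cos(x*y) + 2*exp(y + z)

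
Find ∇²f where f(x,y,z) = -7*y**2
-14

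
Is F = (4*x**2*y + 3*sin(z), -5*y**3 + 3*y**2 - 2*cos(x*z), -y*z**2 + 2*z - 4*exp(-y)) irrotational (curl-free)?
No, ∇×F = (-2*x*sin(x*z) - z**2 + 4*exp(-y), 3*cos(z), -4*x**2 + 2*z*sin(x*z))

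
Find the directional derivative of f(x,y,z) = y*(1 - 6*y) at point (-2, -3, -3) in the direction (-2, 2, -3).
74*sqrt(17)/17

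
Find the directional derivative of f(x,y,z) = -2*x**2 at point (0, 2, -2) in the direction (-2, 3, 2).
0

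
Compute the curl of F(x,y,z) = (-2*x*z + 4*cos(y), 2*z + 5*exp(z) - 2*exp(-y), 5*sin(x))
(-5*exp(z) - 2, -2*x - 5*cos(x), 4*sin(y))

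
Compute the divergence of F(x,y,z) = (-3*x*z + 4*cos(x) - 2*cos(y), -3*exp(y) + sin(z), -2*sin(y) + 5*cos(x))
-3*z - 3*exp(y) - 4*sin(x)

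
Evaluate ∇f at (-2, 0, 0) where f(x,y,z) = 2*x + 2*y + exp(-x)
(2 - exp(2), 2, 0)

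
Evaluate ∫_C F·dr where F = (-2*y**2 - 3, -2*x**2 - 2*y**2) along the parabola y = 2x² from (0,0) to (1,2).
-179/15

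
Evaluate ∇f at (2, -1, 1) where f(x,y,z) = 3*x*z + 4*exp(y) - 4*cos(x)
(3 + 4*sin(2), 4*exp(-1), 6)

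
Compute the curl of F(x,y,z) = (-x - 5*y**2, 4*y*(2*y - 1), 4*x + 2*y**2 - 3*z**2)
(4*y, -4, 10*y)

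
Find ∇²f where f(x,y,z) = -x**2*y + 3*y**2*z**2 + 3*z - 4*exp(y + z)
6*y**2 - 2*y + 6*z**2 - 8*exp(y + z)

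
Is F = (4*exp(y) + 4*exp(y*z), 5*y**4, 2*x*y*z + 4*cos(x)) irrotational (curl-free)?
No, ∇×F = (2*x*z, -2*y*z + 4*y*exp(y*z) + 4*sin(x), -4*z*exp(y*z) - 4*exp(y))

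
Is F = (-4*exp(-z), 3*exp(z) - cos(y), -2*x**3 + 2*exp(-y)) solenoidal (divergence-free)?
No, ∇·F = sin(y)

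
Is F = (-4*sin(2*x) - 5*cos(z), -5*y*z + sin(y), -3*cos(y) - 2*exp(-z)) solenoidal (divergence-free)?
No, ∇·F = -5*z - 8*cos(2*x) + cos(y) + 2*exp(-z)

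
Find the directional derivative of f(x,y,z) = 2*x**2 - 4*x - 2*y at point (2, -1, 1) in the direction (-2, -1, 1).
-sqrt(6)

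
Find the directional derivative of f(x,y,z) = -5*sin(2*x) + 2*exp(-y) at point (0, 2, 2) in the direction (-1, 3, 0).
sqrt(10)*(-3/5 + exp(2))*exp(-2)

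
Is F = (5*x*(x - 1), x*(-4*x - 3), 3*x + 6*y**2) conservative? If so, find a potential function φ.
No, ∇×F = (12*y, -3, -8*x - 3) ≠ 0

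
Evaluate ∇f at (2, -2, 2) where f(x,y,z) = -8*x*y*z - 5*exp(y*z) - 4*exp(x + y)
(28, -36 - 10*exp(-4), 10*exp(-4) + 32)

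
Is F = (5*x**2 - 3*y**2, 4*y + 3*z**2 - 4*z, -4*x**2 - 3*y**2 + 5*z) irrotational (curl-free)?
No, ∇×F = (-6*y - 6*z + 4, 8*x, 6*y)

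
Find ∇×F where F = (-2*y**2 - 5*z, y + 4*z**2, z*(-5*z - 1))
(-8*z, -5, 4*y)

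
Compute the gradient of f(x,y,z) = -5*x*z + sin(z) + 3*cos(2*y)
(-5*z, -6*sin(2*y), -5*x + cos(z))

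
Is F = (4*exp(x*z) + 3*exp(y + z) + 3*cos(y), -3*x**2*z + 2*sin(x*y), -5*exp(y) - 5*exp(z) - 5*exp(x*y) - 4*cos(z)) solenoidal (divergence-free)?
No, ∇·F = 2*x*cos(x*y) + 4*z*exp(x*z) - 5*exp(z) + 4*sin(z)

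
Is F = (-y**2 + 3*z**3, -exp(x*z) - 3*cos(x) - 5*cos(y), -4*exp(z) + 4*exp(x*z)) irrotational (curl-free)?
No, ∇×F = (x*exp(x*z), z*(9*z - 4*exp(x*z)), 2*y - z*exp(x*z) + 3*sin(x))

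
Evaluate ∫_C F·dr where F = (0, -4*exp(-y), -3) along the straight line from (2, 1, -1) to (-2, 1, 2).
-9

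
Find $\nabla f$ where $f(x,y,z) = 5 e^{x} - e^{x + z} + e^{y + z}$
((5 - exp(z))*exp(x), exp(y + z), -exp(x + z) + exp(y + z))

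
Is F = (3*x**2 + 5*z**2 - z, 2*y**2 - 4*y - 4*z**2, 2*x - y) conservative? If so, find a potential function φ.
No, ∇×F = (8*z - 1, 10*z - 3, 0) ≠ 0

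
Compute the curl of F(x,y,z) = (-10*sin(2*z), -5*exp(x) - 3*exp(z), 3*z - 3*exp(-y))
(3*exp(z) + 3*exp(-y), -20*cos(2*z), -5*exp(x))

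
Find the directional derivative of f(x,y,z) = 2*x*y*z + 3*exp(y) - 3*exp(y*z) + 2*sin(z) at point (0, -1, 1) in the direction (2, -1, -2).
-4/3 - 2*exp(-1) - 4*cos(1)/3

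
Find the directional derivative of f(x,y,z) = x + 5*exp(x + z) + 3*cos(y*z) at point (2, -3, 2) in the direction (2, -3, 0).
2*sqrt(13)*(1 - 9*sin(6) + 5*exp(4))/13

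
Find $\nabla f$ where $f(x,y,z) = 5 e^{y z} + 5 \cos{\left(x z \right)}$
(-5*z*sin(x*z), 5*z*exp(y*z), -5*x*sin(x*z) + 5*y*exp(y*z))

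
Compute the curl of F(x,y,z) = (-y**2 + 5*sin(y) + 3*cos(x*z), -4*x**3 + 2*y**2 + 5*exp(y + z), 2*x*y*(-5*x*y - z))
(-20*x**2*y - 2*x*z - 5*exp(y + z), 20*x*y**2 - 3*x*sin(x*z) + 2*y*z, -12*x**2 + 2*y - 5*cos(y))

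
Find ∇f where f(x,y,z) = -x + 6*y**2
(-1, 12*y, 0)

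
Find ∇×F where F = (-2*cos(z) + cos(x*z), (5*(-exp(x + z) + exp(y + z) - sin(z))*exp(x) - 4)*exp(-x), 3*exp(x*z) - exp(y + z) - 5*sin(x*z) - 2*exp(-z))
(5*exp(x + z) - 6*exp(y + z) + 5*cos(z), -x*sin(x*z) - 3*z*exp(x*z) + 5*z*cos(x*z) + 2*sin(z), (4 - 5*exp(2*x + z))*exp(-x))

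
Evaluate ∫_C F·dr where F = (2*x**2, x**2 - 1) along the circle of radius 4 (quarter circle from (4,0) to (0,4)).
-4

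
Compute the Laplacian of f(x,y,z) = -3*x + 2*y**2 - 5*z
4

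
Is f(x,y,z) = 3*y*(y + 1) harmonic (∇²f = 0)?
No, ∇²f = 6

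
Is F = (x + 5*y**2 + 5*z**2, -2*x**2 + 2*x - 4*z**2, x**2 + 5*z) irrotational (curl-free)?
No, ∇×F = (8*z, -2*x + 10*z, -4*x - 10*y + 2)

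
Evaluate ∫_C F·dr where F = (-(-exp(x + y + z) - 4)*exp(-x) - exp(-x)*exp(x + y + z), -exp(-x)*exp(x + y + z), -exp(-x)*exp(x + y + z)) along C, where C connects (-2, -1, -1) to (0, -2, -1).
-4 - exp(-3) + exp(-2) + 4*exp(2)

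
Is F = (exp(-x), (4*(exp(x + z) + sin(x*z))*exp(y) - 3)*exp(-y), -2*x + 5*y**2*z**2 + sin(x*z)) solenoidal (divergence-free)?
No, ∇·F = x*cos(x*z) + 10*y**2*z + 3*exp(-y) - exp(-x)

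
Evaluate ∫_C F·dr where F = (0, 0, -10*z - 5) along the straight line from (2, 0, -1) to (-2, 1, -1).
0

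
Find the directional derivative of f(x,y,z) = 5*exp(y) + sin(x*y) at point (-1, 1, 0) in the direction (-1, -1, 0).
-5*sqrt(2)*E/2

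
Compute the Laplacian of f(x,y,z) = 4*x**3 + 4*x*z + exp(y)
24*x + exp(y)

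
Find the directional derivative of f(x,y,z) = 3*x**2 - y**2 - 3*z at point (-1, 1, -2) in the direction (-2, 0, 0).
6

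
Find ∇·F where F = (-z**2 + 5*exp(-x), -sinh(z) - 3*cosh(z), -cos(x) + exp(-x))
-5*exp(-x)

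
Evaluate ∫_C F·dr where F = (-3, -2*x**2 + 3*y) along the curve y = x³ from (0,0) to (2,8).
258/5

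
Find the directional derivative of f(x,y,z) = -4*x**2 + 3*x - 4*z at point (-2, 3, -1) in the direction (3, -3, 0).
19*sqrt(2)/2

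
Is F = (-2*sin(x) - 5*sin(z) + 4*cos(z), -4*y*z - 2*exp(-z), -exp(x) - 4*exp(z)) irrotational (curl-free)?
No, ∇×F = (4*y - 2*exp(-z), exp(x) - 4*sin(z) - 5*cos(z), 0)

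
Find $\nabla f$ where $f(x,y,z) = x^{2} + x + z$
(2*x + 1, 0, 1)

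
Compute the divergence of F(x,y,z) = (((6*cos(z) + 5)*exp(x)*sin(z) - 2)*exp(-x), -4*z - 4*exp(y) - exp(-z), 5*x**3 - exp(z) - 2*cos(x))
-4*exp(y) - exp(z) + 2*exp(-x)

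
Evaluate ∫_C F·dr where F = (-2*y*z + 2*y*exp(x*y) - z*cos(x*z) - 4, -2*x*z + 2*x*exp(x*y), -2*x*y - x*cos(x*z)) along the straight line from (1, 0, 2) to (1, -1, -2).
-6 + 2*exp(-1) + 2*sin(2)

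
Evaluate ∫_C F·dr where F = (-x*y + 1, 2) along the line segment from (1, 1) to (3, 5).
-10/3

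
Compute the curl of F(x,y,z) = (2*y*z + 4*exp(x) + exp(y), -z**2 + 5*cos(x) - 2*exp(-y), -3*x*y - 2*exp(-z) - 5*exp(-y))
(-3*x + 2*z + 5*exp(-y), 5*y, -2*z - exp(y) - 5*sin(x))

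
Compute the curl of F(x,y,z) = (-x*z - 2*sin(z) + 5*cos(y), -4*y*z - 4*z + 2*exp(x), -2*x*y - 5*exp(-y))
(-2*x + 4*y + 4 + 5*exp(-y), -x + 2*y - 2*cos(z), 2*exp(x) + 5*sin(y))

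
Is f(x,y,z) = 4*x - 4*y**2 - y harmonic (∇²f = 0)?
No, ∇²f = -8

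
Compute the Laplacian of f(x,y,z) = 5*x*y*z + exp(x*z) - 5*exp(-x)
((x**2 + z**2)*exp(x*z + x) - 5)*exp(-x)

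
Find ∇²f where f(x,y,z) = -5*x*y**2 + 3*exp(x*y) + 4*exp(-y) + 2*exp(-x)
3*x**2*exp(x*y) - 10*x + 3*y**2*exp(x*y) + 4*exp(-y) + 2*exp(-x)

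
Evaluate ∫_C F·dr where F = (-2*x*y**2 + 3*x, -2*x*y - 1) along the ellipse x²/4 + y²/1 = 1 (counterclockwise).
0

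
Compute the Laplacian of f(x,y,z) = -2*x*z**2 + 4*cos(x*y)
-4*x**2*cos(x*y) - 4*x - 4*y**2*cos(x*y)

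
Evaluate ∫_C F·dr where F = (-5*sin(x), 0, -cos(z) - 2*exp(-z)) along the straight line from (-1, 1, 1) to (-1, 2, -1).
2*sin(1) + 4*sinh(1)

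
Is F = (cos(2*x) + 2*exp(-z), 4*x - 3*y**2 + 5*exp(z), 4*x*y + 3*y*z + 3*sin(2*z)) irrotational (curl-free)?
No, ∇×F = (4*x + 3*z - 5*exp(z), -4*y - 2*exp(-z), 4)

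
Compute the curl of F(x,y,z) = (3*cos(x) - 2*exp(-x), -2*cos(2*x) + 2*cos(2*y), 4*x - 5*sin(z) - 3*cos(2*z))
(0, -4, 4*sin(2*x))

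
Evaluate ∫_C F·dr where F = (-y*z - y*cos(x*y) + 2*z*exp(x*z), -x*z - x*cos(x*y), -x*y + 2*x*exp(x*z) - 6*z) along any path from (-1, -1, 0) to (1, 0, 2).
-14 + sin(1) + 2*exp(2)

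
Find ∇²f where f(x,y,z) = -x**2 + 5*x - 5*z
-2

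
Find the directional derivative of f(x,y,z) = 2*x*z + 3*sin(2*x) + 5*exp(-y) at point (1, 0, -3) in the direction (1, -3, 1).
sqrt(11)*(6*cos(2) + 11)/11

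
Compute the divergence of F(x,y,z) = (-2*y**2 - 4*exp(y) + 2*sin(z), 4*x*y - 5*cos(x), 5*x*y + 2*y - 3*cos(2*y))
4*x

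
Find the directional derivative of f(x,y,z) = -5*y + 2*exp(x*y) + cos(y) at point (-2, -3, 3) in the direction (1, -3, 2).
3*sqrt(14)*(-sin(3) + 5 + 2*exp(6))/14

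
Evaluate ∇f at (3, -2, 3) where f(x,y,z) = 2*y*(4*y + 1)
(0, -30, 0)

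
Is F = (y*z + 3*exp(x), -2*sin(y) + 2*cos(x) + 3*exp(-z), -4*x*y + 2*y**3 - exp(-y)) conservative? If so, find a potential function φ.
No, ∇×F = (-4*x + 6*y**2 + 3*exp(-z) + exp(-y), 5*y, -z - 2*sin(x)) ≠ 0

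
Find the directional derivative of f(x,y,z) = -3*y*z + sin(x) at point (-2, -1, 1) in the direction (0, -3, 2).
15*sqrt(13)/13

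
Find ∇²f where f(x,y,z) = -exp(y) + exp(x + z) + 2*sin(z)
-exp(y) + 2*exp(x + z) - 2*sin(z)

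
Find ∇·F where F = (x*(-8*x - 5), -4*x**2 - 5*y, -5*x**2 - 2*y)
-16*x - 10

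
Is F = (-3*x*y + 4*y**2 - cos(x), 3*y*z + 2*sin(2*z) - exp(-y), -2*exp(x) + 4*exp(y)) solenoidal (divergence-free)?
No, ∇·F = -3*y + 3*z + sin(x) + exp(-y)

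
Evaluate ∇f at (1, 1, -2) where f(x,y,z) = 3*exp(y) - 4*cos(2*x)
(8*sin(2), 3*E, 0)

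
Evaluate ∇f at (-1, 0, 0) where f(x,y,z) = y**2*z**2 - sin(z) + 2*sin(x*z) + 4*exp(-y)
(0, -4, -3)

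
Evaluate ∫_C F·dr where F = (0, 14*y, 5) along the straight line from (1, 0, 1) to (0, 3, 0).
58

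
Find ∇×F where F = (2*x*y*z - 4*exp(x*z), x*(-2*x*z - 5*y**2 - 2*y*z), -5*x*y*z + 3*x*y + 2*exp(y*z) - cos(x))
(-5*x*z + 2*x*(x + y) + 3*x + 2*z*exp(y*z), 2*x*y - 4*x*exp(x*z) + 5*y*z - 3*y - sin(x), -6*x*z - 5*y**2 - 2*y*z)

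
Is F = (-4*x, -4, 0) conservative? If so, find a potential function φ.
Yes, F is conservative. φ = -2*x**2 - 4*y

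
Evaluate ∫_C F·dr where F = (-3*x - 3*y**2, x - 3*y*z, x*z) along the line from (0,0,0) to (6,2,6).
-24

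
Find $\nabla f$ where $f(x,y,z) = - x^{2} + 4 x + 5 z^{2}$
(4 - 2*x, 0, 10*z)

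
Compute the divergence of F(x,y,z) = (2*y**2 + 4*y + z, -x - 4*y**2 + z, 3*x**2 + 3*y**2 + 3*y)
-8*y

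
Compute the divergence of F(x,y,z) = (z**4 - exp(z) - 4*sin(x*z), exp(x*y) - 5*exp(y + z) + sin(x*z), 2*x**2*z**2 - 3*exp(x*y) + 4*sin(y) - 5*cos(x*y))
4*x**2*z + x*exp(x*y) - 4*z*cos(x*z) - 5*exp(y + z)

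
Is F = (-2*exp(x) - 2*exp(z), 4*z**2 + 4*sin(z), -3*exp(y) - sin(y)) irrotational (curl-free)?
No, ∇×F = (-8*z - 3*exp(y) - cos(y) - 4*cos(z), -2*exp(z), 0)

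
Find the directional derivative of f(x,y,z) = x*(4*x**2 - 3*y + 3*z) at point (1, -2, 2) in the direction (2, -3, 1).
30*sqrt(14)/7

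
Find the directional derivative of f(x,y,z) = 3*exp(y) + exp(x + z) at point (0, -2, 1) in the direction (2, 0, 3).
5*sqrt(13)*E/13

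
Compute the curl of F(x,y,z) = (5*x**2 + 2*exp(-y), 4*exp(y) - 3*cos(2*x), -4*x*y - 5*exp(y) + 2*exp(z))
(-4*x - 5*exp(y), 4*y, 6*sin(2*x) + 2*exp(-y))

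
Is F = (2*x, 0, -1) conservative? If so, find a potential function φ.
Yes, F is conservative. φ = x**2 - z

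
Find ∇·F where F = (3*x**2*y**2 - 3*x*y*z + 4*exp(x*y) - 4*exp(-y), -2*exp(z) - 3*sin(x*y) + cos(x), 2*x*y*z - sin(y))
6*x*y**2 + 2*x*y - 3*x*cos(x*y) - 3*y*z + 4*y*exp(x*y)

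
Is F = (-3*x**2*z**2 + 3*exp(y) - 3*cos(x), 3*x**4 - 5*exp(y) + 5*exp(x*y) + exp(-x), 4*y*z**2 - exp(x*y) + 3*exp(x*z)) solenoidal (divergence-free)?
No, ∇·F = -6*x*z**2 + 5*x*exp(x*y) + 3*x*exp(x*z) + 8*y*z - 5*exp(y) + 3*sin(x)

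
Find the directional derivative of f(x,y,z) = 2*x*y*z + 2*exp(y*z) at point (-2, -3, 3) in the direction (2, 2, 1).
-16 + 2*exp(-9)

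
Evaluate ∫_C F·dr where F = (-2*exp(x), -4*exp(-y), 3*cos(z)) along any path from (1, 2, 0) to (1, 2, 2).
3*sin(2)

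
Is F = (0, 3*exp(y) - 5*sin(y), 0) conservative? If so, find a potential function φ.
Yes, F is conservative. φ = 3*exp(y) + 5*cos(y)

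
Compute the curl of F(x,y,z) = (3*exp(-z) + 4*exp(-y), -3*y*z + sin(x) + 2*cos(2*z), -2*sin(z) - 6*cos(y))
(3*y + 6*sin(y) + 4*sin(2*z), -3*exp(-z), cos(x) + 4*exp(-y))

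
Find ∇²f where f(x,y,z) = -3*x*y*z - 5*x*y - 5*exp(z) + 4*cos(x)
-5*exp(z) - 4*cos(x)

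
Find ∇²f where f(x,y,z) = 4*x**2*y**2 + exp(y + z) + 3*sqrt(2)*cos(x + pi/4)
8*x**2 + 8*y**2 + 2*exp(y + z) - 3*sqrt(2)*cos(x + pi/4)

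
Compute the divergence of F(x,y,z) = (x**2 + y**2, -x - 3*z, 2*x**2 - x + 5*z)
2*x + 5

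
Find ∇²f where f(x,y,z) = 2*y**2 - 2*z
4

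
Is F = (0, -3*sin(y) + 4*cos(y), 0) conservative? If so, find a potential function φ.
Yes, F is conservative. φ = 4*sin(y) + 3*cos(y)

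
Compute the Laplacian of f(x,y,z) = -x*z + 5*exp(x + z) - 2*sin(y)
10*exp(x + z) + 2*sin(y)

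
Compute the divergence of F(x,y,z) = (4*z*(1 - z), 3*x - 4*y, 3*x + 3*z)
-1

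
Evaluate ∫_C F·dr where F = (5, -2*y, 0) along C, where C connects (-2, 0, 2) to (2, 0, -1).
20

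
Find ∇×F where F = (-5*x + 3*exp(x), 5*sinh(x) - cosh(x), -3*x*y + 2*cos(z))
(-3*x, 3*y, -sinh(x) + 5*cosh(x))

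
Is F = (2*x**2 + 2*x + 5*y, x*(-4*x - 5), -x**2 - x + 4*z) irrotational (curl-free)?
No, ∇×F = (0, 2*x + 1, -8*x - 10)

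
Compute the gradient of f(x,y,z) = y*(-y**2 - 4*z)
(0, -3*y**2 - 4*z, -4*y)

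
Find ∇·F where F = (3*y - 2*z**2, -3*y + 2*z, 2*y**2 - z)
-4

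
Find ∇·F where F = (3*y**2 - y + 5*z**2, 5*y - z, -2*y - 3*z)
2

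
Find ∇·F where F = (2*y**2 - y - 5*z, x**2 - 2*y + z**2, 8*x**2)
-2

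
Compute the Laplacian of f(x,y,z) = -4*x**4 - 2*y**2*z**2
-48*x**2 - 4*y**2 - 4*z**2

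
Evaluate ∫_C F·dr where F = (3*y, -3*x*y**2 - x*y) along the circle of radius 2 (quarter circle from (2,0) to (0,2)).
-6*pi - 8/3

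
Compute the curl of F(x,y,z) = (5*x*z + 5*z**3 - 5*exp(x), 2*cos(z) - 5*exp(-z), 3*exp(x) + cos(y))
(-sin(y) + 2*sin(z) - 5*exp(-z), 5*x + 15*z**2 - 3*exp(x), 0)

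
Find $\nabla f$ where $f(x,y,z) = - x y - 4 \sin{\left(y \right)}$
(-y, -x - 4*cos(y), 0)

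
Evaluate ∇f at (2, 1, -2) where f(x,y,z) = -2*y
(0, -2, 0)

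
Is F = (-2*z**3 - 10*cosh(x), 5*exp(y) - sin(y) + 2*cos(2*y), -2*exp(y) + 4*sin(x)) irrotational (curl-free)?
No, ∇×F = (-2*exp(y), -6*z**2 - 4*cos(x), 0)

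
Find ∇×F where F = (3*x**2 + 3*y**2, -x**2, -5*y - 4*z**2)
(-5, 0, -2*x - 6*y)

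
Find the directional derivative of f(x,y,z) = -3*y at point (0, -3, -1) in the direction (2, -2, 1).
2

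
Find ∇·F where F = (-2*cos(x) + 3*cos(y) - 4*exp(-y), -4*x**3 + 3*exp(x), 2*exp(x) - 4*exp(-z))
2*sin(x) + 4*exp(-z)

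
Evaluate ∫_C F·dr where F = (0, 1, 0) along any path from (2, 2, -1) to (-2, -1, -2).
-3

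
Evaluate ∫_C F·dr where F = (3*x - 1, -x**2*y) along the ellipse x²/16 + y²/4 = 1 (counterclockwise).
0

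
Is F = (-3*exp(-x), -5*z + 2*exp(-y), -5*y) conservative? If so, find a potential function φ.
Yes, F is conservative. φ = -5*y*z - 2*exp(-y) + 3*exp(-x)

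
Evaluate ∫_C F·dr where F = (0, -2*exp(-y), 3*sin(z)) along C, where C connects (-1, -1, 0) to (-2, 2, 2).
-2*E + 2*exp(-2) - 3*cos(2) + 3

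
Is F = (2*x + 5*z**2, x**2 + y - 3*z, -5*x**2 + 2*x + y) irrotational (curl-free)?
No, ∇×F = (4, 10*x + 10*z - 2, 2*x)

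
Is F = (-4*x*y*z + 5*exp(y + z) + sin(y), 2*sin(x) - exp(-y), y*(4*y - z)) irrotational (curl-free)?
No, ∇×F = (8*y - z, -4*x*y + 5*exp(y + z), 4*x*z - 5*exp(y + z) + 2*cos(x) - cos(y))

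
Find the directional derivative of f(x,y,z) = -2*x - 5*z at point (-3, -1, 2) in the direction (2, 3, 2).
-14*sqrt(17)/17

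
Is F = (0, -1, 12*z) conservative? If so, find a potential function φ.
Yes, F is conservative. φ = -y + 6*z**2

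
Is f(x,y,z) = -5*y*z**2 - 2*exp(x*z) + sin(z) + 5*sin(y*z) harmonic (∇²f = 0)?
No, ∇²f = -2*x**2*exp(x*z) - 5*y**2*sin(y*z) - 10*y - 2*z**2*exp(x*z) - 5*z**2*sin(y*z) - sin(z)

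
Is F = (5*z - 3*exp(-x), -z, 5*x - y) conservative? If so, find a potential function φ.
Yes, F is conservative. φ = 5*x*z - y*z + 3*exp(-x)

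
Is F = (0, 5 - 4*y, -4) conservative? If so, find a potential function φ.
Yes, F is conservative. φ = -2*y**2 + 5*y - 4*z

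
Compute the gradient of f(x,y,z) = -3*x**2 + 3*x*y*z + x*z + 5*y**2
(-6*x + 3*y*z + z, 3*x*z + 10*y, x*(3*y + 1))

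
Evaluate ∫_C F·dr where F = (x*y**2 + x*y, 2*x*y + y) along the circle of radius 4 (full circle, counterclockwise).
0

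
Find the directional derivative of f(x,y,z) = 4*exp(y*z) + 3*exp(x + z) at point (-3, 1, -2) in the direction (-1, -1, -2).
-3*sqrt(6)*exp(-5)/2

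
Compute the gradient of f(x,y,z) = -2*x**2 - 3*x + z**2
(-4*x - 3, 0, 2*z)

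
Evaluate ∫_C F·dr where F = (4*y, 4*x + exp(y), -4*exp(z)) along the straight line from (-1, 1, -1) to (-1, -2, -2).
-E - 3*exp(-2) + 4*exp(-1) + 12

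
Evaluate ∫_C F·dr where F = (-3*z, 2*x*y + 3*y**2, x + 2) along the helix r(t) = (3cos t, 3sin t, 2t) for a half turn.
36 + 22*pi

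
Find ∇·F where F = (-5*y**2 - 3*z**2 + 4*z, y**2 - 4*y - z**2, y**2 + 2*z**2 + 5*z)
2*y + 4*z + 1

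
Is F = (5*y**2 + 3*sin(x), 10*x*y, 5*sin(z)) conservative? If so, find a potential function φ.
Yes, F is conservative. φ = 5*x*y**2 - 3*cos(x) - 5*cos(z)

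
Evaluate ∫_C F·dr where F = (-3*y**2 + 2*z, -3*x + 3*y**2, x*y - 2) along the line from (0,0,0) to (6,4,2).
-44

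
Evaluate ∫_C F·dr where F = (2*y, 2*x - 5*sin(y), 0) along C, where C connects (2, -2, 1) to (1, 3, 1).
5*cos(3) - 5*cos(2) + 14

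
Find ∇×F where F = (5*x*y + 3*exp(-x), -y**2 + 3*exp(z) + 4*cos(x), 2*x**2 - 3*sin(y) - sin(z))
(-3*exp(z) - 3*cos(y), -4*x, -5*x - 4*sin(x))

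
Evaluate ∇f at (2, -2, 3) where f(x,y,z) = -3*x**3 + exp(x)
(-36 + exp(2), 0, 0)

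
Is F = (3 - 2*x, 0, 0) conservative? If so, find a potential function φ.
Yes, F is conservative. φ = x*(3 - x)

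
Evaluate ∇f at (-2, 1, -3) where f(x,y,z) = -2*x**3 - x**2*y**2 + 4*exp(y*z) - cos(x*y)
(-20 - sin(2), -8 - 12*exp(-3) + 2*sin(2), 4*exp(-3))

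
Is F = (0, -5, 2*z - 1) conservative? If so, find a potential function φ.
Yes, F is conservative. φ = -5*y + z**2 - z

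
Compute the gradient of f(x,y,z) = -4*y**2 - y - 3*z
(0, -8*y - 1, -3)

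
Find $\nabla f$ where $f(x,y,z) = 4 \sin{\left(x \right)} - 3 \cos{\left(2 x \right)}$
(4*(3*sin(x) + 1)*cos(x), 0, 0)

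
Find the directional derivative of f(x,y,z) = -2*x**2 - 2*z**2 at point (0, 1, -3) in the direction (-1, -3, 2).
12*sqrt(14)/7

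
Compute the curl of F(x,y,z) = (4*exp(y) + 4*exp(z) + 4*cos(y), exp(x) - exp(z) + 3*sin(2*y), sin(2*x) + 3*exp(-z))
(exp(z), 4*exp(z) - 2*cos(2*x), exp(x) - 4*exp(y) + 4*sin(y))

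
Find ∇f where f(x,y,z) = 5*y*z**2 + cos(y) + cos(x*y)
(-y*sin(x*y), -x*sin(x*y) + 5*z**2 - sin(y), 10*y*z)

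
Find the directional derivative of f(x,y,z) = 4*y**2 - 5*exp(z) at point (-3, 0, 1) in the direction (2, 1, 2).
-10*E/3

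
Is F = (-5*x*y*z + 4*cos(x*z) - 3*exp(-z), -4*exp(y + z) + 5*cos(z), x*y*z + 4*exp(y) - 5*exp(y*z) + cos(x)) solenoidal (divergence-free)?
No, ∇·F = x*y - 5*y*z - 5*y*exp(y*z) - 4*z*sin(x*z) - 4*exp(y + z)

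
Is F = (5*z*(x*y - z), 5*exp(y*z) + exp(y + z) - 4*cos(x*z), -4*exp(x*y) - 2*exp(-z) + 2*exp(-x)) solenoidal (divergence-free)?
No, ∇·F = 5*y*z + 5*z*exp(y*z) + exp(y + z) + 2*exp(-z)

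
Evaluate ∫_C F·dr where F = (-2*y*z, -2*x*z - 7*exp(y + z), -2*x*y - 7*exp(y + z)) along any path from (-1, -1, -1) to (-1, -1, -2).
-7*exp(-3) + 7*exp(-2) + 2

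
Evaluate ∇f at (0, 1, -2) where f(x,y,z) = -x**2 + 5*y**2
(0, 10, 0)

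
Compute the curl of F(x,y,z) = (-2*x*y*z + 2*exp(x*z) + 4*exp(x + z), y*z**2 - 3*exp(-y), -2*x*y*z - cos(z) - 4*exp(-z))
(2*z*(-x - y), -2*x*y + 2*x*exp(x*z) + 2*y*z + 4*exp(x + z), 2*x*z)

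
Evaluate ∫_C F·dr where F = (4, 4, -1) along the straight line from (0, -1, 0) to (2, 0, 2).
10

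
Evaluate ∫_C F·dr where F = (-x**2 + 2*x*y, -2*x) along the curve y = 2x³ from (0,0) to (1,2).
-38/15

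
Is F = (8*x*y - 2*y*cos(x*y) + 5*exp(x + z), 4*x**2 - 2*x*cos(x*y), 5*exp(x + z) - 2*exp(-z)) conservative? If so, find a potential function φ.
Yes, F is conservative. φ = 4*x**2*y + 5*exp(x + z) - 2*sin(x*y) + 2*exp(-z)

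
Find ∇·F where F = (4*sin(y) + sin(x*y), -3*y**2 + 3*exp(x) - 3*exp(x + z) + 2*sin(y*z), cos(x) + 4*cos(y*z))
-4*y*sin(y*z) + y*cos(x*y) - 6*y + 2*z*cos(y*z)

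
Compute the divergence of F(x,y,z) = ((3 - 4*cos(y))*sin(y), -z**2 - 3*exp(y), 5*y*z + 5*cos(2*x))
5*y - 3*exp(y)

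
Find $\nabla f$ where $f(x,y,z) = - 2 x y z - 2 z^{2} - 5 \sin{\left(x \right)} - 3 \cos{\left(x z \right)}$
(-2*y*z + 3*z*sin(x*z) - 5*cos(x), -2*x*z, -2*x*y + 3*x*sin(x*z) - 4*z)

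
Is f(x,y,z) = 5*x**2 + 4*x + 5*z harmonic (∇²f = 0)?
No, ∇²f = 10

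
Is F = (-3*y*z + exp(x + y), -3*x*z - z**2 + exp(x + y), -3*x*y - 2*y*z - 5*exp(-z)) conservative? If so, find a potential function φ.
Yes, F is conservative. φ = -3*x*y*z - y*z**2 + exp(x + y) + 5*exp(-z)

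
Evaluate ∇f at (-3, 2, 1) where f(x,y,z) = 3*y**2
(0, 12, 0)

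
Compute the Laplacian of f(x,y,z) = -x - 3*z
0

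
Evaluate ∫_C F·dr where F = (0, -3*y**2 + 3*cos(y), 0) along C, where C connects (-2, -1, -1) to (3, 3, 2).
-28 + 3*sin(3) + 3*sin(1)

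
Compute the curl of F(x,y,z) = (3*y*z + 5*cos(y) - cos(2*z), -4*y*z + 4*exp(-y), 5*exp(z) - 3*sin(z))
(4*y, 3*y + 2*sin(2*z), -3*z + 5*sin(y))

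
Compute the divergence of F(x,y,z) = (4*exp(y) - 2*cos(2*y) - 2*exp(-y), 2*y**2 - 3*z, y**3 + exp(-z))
4*y - exp(-z)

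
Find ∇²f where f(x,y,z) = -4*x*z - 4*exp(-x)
-4*exp(-x)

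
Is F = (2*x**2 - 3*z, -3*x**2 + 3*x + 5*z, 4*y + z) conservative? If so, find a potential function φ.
No, ∇×F = (-1, -3, 3 - 6*x) ≠ 0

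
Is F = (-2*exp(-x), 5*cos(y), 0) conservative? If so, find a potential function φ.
Yes, F is conservative. φ = 5*sin(y) + 2*exp(-x)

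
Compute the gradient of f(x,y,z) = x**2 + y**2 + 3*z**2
(2*x, 2*y, 6*z)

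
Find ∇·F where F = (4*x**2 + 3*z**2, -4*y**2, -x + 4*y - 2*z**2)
8*x - 8*y - 4*z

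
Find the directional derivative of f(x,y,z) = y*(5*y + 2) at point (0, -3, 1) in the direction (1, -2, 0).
56*sqrt(5)/5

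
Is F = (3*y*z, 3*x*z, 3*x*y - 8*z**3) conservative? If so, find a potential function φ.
Yes, F is conservative. φ = z*(3*x*y - 2*z**3)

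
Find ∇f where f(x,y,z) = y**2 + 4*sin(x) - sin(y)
(4*cos(x), 2*y - cos(y), 0)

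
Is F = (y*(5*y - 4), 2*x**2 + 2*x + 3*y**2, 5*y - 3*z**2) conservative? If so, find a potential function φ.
No, ∇×F = (5, 0, 4*x - 10*y + 6) ≠ 0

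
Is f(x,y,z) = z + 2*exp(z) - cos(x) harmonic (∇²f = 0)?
No, ∇²f = 2*exp(z) + cos(x)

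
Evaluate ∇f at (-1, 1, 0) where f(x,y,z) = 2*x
(2, 0, 0)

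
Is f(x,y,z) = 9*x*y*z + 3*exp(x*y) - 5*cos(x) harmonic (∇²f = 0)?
No, ∇²f = 3*x**2*exp(x*y) + 3*y**2*exp(x*y) + 5*cos(x)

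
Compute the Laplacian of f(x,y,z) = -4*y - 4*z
0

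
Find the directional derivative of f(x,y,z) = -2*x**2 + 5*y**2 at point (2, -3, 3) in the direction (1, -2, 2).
52/3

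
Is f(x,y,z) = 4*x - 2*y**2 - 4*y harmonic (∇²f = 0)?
No, ∇²f = -4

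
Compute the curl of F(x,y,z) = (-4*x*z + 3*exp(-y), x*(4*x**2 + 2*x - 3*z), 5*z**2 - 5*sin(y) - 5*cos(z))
(3*x - 5*cos(y), -4*x, 12*x**2 + 4*x - 3*z + 3*exp(-y))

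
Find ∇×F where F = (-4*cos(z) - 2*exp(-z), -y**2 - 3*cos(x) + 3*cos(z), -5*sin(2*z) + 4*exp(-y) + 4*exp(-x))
(3*sin(z) - 4*exp(-y), 4*sin(z) + 2*exp(-z) + 4*exp(-x), 3*sin(x))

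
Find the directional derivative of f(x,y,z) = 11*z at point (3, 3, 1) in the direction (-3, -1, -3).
-33*sqrt(19)/19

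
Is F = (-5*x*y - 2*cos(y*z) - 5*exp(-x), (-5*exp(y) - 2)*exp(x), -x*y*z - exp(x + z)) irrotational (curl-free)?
No, ∇×F = (-x*z, y*z + 2*y*sin(y*z) + exp(x + z), 5*x - 2*z*sin(y*z) - (5*exp(y) + 2)*exp(x))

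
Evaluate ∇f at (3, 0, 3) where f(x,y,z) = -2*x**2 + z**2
(-12, 0, 6)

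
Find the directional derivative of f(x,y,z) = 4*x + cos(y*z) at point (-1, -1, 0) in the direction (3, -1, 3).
12*sqrt(19)/19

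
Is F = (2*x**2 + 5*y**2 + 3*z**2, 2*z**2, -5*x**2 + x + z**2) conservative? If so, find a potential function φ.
No, ∇×F = (-4*z, 10*x + 6*z - 1, -10*y) ≠ 0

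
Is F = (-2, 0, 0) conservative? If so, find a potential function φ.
Yes, F is conservative. φ = -2*x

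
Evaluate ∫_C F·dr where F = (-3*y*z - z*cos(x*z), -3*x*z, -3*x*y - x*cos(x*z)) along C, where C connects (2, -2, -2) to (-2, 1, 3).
sin(6) - sin(4) + 42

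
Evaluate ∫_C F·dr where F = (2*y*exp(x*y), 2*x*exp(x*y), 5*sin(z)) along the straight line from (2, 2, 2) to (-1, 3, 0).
-2*exp(4) - 5 + 5*cos(2) + 2*exp(-3)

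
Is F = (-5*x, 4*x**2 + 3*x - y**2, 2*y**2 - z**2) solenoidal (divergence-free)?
No, ∇·F = -2*y - 2*z - 5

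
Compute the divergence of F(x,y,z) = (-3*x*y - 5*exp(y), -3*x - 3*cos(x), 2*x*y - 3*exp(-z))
-3*y + 3*exp(-z)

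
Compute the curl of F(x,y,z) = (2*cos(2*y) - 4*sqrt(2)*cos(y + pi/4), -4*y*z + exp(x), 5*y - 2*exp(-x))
(4*y + 5, -2*exp(-x), exp(x) + 4*sin(2*y) - 4*sqrt(2)*sin(y + pi/4))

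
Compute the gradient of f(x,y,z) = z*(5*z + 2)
(0, 0, 10*z + 2)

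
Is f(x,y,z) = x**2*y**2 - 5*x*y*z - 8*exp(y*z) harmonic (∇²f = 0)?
No, ∇²f = 2*x**2 - 8*y**2*exp(y*z) + 2*y**2 - 8*z**2*exp(y*z)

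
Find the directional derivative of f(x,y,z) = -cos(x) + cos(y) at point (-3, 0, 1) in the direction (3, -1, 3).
-3*sqrt(19)*sin(3)/19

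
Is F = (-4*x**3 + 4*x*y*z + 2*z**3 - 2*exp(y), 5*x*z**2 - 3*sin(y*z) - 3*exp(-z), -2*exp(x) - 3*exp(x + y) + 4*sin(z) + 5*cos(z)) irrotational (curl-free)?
No, ∇×F = (-10*x*z + 3*y*cos(y*z) - 3*exp(x + y) - 3*exp(-z), 4*x*y + 6*z**2 + 2*exp(x) + 3*exp(x + y), -4*x*z + 5*z**2 + 2*exp(y))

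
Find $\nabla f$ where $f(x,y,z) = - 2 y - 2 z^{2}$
(0, -2, -4*z)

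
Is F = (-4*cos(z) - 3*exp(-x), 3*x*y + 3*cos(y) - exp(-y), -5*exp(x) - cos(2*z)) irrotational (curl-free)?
No, ∇×F = (0, 5*exp(x) + 4*sin(z), 3*y)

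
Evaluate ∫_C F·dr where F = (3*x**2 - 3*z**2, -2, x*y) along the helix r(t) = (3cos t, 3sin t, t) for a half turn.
-90 + 9*pi**2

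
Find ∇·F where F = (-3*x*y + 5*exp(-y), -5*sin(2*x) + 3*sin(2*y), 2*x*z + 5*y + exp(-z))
2*x - 3*y + 6*cos(2*y) - exp(-z)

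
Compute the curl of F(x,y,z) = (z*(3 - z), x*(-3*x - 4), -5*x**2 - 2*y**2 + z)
(-4*y, 10*x - 2*z + 3, -6*x - 4)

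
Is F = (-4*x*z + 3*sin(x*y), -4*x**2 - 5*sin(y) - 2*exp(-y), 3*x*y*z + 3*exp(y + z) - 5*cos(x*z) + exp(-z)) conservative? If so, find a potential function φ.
No, ∇×F = (3*x*z + 3*exp(y + z), -4*x - 3*y*z - 5*z*sin(x*z), -x*(3*cos(x*y) + 8)) ≠ 0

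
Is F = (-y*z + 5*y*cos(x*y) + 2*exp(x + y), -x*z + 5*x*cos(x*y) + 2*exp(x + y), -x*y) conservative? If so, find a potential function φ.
Yes, F is conservative. φ = -x*y*z + 2*exp(x + y) + 5*sin(x*y)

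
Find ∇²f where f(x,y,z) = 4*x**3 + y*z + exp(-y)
24*x + exp(-y)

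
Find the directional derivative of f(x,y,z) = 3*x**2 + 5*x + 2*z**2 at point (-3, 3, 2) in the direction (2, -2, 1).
-6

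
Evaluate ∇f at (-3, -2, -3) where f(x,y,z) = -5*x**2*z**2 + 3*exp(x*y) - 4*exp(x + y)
(-6*exp(6) - 4*exp(-5) + 270, (-9*exp(11) - 4)*exp(-5), 270)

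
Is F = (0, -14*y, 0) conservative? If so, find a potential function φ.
Yes, F is conservative. φ = -7*y**2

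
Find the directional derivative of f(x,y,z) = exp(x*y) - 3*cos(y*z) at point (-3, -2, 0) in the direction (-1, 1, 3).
-sqrt(11)*exp(6)/11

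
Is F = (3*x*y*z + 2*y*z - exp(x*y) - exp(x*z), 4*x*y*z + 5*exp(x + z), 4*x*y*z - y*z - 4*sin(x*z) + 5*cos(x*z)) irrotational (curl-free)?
No, ∇×F = (-4*x*y + 4*x*z - z - 5*exp(x + z), 3*x*y - x*exp(x*z) - 4*y*z + 2*y + 5*z*sin(x*z) + 4*z*cos(x*z), -3*x*z + x*exp(x*y) + 4*y*z - 2*z + 5*exp(x + z))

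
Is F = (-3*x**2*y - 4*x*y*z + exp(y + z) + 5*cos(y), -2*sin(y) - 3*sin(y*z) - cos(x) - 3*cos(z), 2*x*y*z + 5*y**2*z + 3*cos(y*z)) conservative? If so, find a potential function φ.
No, ∇×F = (2*x*z + 10*y*z + 3*y*cos(y*z) - 3*z*sin(y*z) - 3*sin(z), -4*x*y - 2*y*z + exp(y + z), 3*x**2 + 4*x*z - exp(y + z) + sin(x) + 5*sin(y)) ≠ 0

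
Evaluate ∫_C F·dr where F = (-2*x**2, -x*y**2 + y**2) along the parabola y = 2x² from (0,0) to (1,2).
-2/7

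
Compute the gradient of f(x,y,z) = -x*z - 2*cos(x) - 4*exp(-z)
(-z + 2*sin(x), 0, -x + 4*exp(-z))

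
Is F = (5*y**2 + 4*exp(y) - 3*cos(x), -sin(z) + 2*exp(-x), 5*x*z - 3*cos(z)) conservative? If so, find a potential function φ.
No, ∇×F = (cos(z), -5*z, -10*y - 4*exp(y) - 2*exp(-x)) ≠ 0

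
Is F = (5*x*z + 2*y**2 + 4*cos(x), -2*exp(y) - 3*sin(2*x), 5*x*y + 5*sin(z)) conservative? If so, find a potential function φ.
No, ∇×F = (5*x, 5*x - 5*y, -4*y - 6*cos(2*x)) ≠ 0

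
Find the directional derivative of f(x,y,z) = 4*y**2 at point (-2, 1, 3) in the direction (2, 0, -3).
0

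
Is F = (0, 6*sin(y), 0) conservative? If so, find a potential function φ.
Yes, F is conservative. φ = -6*cos(y)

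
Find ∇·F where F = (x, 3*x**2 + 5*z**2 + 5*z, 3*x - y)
1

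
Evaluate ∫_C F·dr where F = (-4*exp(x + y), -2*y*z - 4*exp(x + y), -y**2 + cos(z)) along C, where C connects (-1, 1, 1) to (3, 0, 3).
-4*exp(3) - sin(1) + sin(3) + 5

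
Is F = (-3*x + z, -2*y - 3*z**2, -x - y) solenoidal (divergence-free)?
No, ∇·F = -5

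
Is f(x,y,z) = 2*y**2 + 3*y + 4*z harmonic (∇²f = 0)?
No, ∇²f = 4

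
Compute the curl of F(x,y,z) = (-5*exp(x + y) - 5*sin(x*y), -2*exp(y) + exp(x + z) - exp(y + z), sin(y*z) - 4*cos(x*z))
(z*cos(y*z) - exp(x + z) + exp(y + z), -4*z*sin(x*z), 5*x*cos(x*y) + 5*exp(x + y) + exp(x + z))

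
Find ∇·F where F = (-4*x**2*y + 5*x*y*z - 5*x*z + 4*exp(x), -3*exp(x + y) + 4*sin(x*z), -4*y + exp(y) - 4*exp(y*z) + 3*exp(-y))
-8*x*y + 5*y*z - 4*y*exp(y*z) - 5*z + 4*exp(x) - 3*exp(x + y)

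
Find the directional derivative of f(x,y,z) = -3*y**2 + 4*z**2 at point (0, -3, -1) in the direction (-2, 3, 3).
15*sqrt(22)/11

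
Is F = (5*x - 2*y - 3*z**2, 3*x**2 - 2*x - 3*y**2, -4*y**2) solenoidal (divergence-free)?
No, ∇·F = 5 - 6*y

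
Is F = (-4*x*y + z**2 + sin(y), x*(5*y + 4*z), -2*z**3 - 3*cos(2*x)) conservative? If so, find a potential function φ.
No, ∇×F = (-4*x, 2*z - 6*sin(2*x), 4*x + 5*y + 4*z - cos(y)) ≠ 0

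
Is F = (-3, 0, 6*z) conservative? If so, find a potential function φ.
Yes, F is conservative. φ = -3*x + 3*z**2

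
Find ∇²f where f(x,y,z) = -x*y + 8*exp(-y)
8*exp(-y)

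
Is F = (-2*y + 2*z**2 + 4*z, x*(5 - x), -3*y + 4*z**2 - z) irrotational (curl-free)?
No, ∇×F = (-3, 4*z + 4, 7 - 2*x)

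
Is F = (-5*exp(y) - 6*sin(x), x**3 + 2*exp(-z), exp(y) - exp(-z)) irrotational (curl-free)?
No, ∇×F = (exp(y) + 2*exp(-z), 0, 3*x**2 + 5*exp(y))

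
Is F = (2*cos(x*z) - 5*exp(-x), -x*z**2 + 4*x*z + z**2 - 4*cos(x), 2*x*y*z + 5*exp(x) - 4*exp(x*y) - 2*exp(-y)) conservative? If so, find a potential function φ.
No, ∇×F = (4*x*z - 4*x*exp(x*y) - 4*x - 2*z + 2*exp(-y), -2*x*sin(x*z) - 2*y*z + 4*y*exp(x*y) - 5*exp(x), -z**2 + 4*z + 4*sin(x)) ≠ 0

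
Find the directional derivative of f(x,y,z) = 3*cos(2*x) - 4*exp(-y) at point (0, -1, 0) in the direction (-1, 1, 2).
2*sqrt(6)*E/3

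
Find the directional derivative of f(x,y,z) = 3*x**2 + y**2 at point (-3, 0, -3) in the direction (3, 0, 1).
-27*sqrt(10)/5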